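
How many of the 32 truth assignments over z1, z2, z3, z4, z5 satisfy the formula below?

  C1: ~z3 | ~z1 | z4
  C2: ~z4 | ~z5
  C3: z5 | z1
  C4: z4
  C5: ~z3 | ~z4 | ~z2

There are 2^5 = 32 truth assignments over (z1, z2, z3, z4, z5).
Split on z5. With z5 = 1, the clauses containing z5 are satisfied and ~z5 drops from the rest; 0 of the 2^4 = 16 assignments to the other variables satisfy what remains.
With z5 = 0, by the same count on the reduced clause set, 3 assignments work.
(One model: z1=T, z2=F, z3=F, z4=T, z5=F.)
Total: 0 + 3 = 3.

3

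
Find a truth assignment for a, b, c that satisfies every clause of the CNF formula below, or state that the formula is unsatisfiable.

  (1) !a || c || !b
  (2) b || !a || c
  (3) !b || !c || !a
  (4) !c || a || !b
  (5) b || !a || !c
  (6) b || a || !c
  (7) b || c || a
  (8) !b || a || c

Branch on a: set a = false.
Branch on c: set c = false.
(b) alone gives b = true.
But (!b) is also a unit clause — contradiction.
So c must be the other value — set c = true.
(!b) alone gives b = false.
But (b) is also a unit clause — contradiction.
Either choice for c ends in contradiction.
So a must be the other value — set a = true.
Branch on c: set c = true.
(!b) alone gives b = false.
But (b) is also a unit clause — contradiction.
So c must be the other value — set c = false.
(!b) alone gives b = false.
But (b) is also a unit clause — contradiction.
Either choice for c ends in contradiction.
Either choice for a ends in contradiction.

UNSATISFIABLE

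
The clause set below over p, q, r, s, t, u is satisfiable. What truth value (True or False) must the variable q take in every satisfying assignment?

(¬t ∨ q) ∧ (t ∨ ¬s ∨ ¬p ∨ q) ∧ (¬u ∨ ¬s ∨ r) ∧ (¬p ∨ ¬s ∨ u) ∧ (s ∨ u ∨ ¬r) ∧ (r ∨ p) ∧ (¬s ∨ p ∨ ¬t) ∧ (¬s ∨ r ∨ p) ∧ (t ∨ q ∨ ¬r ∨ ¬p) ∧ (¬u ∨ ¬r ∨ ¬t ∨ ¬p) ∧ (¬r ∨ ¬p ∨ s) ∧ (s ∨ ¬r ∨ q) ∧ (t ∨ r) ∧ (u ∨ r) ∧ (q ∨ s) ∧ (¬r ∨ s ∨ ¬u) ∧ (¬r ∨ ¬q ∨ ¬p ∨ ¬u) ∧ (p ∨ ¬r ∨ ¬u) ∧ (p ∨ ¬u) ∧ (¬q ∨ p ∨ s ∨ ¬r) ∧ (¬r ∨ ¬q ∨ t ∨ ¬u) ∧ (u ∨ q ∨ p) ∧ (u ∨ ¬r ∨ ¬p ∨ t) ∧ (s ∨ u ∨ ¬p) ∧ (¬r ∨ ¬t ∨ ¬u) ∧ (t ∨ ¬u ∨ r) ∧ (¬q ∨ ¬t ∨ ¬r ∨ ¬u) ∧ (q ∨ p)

Suppose q = False.
The clause (¬t) is unit, so t = False.
The clause (r) is unit, so r = True.
The clause (¬p) is unit, so p = False.
Now (p) is unsatisfied and unit — conflict.
So every satisfying assignment has q = True.

True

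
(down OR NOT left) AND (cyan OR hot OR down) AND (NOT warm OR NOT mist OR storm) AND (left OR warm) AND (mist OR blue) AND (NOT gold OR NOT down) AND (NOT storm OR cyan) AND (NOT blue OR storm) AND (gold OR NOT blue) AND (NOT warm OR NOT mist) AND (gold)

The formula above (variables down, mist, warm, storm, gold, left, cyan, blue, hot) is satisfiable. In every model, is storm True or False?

Suppose storm = false.
(NOT blue) alone gives blue = false.
(mist) alone gives mist = true.
(NOT warm) alone gives warm = false.
(left) alone gives left = true.
(down) alone gives down = true.
(NOT gold) alone gives gold = false.
That conflicts with the unit clause (gold).
So every satisfying assignment has storm = True.

True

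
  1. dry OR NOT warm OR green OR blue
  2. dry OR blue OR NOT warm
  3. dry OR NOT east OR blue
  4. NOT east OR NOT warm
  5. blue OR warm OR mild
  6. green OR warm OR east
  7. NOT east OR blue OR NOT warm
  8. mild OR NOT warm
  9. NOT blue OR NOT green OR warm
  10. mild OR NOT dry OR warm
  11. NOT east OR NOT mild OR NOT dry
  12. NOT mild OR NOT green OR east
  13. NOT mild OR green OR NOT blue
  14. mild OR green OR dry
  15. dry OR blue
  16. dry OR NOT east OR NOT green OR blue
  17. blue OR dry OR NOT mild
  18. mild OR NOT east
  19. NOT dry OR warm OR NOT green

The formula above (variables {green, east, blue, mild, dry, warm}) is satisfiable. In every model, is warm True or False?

Suppose warm = false.
Case blue = true:
(NOT green) alone gives green = false.
(east) alone gives east = true.
(NOT mild) alone gives mild = false.
Now (mild) is unsatisfied and unit — conflict.
So blue must be the other value — set blue = false.
(mild) alone gives mild = true.
(dry) alone gives dry = true.
(NOT east) alone gives east = false.
(green) alone gives green = true.
Now (NOT green) is unsatisfied and unit — conflict.
Either choice for blue ends in contradiction.
So every satisfying assignment has warm = True.

True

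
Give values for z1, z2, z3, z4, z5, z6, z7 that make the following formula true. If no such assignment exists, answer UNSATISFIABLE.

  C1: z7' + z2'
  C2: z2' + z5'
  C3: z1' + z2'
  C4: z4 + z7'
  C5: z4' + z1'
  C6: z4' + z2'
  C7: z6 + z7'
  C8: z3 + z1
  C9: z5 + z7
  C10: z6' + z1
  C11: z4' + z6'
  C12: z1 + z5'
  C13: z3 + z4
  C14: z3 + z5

Suppose z7 = 0.
Unit clause (z5) forces z5 = 1.
Unit clause (z2') forces z2 = 0.
Unit clause (z1) forces z1 = 1.
Unit clause (z4') forces z4 = 0.
Unit clause (z3) forces z3 = 1.
Every clause is now satisfied; z6 is unconstrained.

z1 ↦ 1; z2 ↦ 0; z3 ↦ 1; z4 ↦ 0; z5 ↦ 1; z6 ↦ 1; z7 ↦ 0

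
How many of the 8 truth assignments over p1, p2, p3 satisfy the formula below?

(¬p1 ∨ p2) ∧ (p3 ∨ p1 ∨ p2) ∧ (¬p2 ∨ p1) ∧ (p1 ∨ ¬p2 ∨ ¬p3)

There are 2^3 = 8 truth assignments over (p1, p2, p3).
Check each against the 4 clauses (columns in the order p1, p2, p3):
  F F F  ✗ fails (p3 ∨ p1 ∨ p2)
  F F T  ✓ satisfies all
  F T F  ✗ fails (¬p2 ∨ p1)
  F T T  ✗ fails (¬p2 ∨ p1)
  T F F  ✗ fails (¬p1 ∨ p2)
  T F T  ✗ fails (¬p1 ∨ p2)
  T T F  ✓ satisfies all
  T T T  ✓ satisfies all
3 of the 8 rows are models.

3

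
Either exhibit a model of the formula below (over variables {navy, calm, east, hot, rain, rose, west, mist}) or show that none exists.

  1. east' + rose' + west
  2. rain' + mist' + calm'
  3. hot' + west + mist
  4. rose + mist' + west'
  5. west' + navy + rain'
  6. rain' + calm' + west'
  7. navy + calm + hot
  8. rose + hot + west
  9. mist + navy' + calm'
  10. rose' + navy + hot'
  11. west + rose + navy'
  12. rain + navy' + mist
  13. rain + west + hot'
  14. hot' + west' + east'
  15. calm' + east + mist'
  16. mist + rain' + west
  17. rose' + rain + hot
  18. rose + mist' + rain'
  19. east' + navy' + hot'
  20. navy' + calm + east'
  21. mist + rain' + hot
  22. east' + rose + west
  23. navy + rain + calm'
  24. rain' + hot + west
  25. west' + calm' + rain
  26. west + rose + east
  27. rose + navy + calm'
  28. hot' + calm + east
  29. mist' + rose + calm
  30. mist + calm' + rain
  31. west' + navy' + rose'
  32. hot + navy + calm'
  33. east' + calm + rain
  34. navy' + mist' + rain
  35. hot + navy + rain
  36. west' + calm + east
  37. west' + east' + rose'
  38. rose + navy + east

UNSATISFIABLE

Try east = 0.
Try calm = 0.
From the singleton clause (hot'), hot = 0.
From the singleton clause (navy), navy = 1.
From the singleton clause (west'), west = 0.
From the singleton clause (rose), rose = 1.
From the singleton clause (rain), rain = 1.
Now (rain') is unsatisfied and unit — conflict.
Backtrack on calm: now try calm = 1.
From the singleton clause (mist'), mist = 0.
From the singleton clause (navy'), navy = 0.
From the singleton clause (rain), rain = 1.
From the singleton clause (west'), west = 0.
Now (west) is unsatisfied and unit — conflict.
Either choice for calm ends in contradiction.
Backtrack on east: now try east = 1.
Try rose = 0.
From the singleton clause (west), west = 1.
From the singleton clause (mist'), mist = 0.
From the singleton clause (hot'), hot = 0.
From the singleton clause (rain'), rain = 0.
From the singleton clause (navy'), navy = 0.
Now (navy) is unsatisfied and unit — conflict.
Backtrack on rose: now try rose = 1.
From the singleton clause (west), west = 1.
Now (west') is unsatisfied and unit — conflict.
Either choice for rose ends in contradiction.
Either choice for east ends in contradiction.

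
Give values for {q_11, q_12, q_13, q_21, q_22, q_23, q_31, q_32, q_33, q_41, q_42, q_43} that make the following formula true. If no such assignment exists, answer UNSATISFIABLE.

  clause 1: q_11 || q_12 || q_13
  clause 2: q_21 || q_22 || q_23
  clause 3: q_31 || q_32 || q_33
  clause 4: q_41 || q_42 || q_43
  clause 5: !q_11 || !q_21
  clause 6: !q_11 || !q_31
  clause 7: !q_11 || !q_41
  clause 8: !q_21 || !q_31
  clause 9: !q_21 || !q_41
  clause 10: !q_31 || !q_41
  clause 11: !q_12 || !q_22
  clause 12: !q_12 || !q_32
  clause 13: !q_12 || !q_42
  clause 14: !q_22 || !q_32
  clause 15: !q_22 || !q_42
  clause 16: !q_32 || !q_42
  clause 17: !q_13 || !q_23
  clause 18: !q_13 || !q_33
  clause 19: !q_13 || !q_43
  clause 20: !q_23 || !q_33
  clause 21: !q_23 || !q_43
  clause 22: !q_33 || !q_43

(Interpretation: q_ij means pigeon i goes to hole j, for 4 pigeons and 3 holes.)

Suppose q_11 = false.
Suppose q_12 = true.
(!q_22) alone gives q_22 = false.
(!q_32) alone gives q_32 = false.
(!q_42) alone gives q_42 = false.
Suppose q_21 = true.
(!q_31) alone gives q_31 = false.
(q_33) alone gives q_33 = true.
(!q_41) alone gives q_41 = false.
(q_43) alone gives q_43 = true.
But (!q_43) is also a unit clause — contradiction.
That branch fails; take q_21 = false instead.
(q_23) alone gives q_23 = true.
(!q_13) alone gives q_13 = false.
(!q_33) alone gives q_33 = false.
(q_31) alone gives q_31 = true.
(!q_41) alone gives q_41 = false.
(q_43) alone gives q_43 = true.
But (!q_43) is also a unit clause — contradiction.
Neither q_21 = true nor q_21 = false works.
That branch fails; take q_12 = false instead.
(q_13) alone gives q_13 = true.
(!q_23) alone gives q_23 = false.
(!q_33) alone gives q_33 = false.
(!q_43) alone gives q_43 = false.
Suppose q_21 = true.
(!q_31) alone gives q_31 = false.
(q_32) alone gives q_32 = true.
(!q_41) alone gives q_41 = false.
(q_42) alone gives q_42 = true.
But (!q_42) is also a unit clause — contradiction.
That branch fails; take q_21 = false instead.
(q_22) alone gives q_22 = true.
(!q_32) alone gives q_32 = false.
(q_31) alone gives q_31 = true.
(!q_41) alone gives q_41 = false.
(q_42) alone gives q_42 = true.
But (!q_42) is also a unit clause — contradiction.
Neither q_21 = true nor q_21 = false works.
Neither q_12 = true nor q_12 = false works.
That branch fails; take q_11 = true instead.
(!q_21) alone gives q_21 = false.
(!q_31) alone gives q_31 = false.
(!q_41) alone gives q_41 = false.
Suppose q_22 = true.
(!q_12) alone gives q_12 = false.
(!q_32) alone gives q_32 = false.
(q_33) alone gives q_33 = true.
(!q_42) alone gives q_42 = false.
(q_43) alone gives q_43 = true.
But (!q_43) is also a unit clause — contradiction.
That branch fails; take q_22 = false instead.
(q_23) alone gives q_23 = true.
(!q_13) alone gives q_13 = false.
(!q_33) alone gives q_33 = false.
(q_32) alone gives q_32 = true.
(!q_12) alone gives q_12 = false.
(!q_42) alone gives q_42 = false.
(q_43) alone gives q_43 = true.
But (!q_43) is also a unit clause — contradiction.
Neither q_22 = true nor q_22 = false works.
Neither q_11 = true nor q_11 = false works.

UNSATISFIABLE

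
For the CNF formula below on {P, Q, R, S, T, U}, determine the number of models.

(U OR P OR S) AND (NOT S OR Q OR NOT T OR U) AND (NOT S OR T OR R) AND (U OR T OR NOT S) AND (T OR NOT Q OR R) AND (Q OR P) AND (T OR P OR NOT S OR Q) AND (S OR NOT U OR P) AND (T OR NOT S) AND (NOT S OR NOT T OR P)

There are 2^6 = 64 truth assignments over (P, Q, R, S, T, U).
Split on U. With U = true, the clauses containing U are satisfied and NOT U drops from the rest; 11 of the 2^5 = 32 assignments to the other variables satisfy what remains.
With U = false, by the same count on the reduced clause set, 9 assignments work.
(One model: P=T, Q=F, R=F, S=F, T=F, U=F.)
Total: 11 + 9 = 20.

20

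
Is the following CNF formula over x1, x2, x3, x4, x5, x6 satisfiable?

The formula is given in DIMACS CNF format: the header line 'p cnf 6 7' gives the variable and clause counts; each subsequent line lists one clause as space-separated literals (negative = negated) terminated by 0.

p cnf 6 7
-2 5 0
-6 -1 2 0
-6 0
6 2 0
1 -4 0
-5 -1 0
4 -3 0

Yes, satisfiable

Unit clause (¬x6) forces x6 = False.
Unit clause (x2) forces x2 = True.
Unit clause (x5) forces x5 = True.
Unit clause (¬x1) forces x1 = False.
Unit clause (¬x4) forces x4 = False.
Unit clause (¬x3) forces x3 = False.
This assignment satisfies each clause.
A satisfying assignment: x1=False; x2=True; x3=False; x4=False; x5=True; x6=False.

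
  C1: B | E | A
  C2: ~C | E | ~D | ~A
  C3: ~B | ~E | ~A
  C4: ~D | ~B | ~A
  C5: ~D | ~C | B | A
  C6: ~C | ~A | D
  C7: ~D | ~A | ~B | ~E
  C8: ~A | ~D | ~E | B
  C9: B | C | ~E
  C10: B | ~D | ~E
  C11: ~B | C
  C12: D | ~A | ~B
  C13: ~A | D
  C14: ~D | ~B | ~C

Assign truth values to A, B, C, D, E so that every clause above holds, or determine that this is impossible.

A ↦ 1, B ↦ 0, C ↦ 0, D ↦ 1, E ↦ 0

Suppose B = 0.
Suppose E = 0.
Unit clause (A) forces A = 1.
Unit clause (D) forces D = 1.
Unit clause (~C) forces C = 0.
This assignment satisfies each clause.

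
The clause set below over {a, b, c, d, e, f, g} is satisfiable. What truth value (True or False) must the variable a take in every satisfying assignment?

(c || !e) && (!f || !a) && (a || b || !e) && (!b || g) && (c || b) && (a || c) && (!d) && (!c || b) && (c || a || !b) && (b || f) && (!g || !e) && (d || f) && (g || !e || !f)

Suppose a = true.
Unit clause (!f) forces f = false.
Unit clause (!d) forces d = false.
Now (d) is unsatisfied and unit — conflict.
So every satisfying assignment has a = False.

False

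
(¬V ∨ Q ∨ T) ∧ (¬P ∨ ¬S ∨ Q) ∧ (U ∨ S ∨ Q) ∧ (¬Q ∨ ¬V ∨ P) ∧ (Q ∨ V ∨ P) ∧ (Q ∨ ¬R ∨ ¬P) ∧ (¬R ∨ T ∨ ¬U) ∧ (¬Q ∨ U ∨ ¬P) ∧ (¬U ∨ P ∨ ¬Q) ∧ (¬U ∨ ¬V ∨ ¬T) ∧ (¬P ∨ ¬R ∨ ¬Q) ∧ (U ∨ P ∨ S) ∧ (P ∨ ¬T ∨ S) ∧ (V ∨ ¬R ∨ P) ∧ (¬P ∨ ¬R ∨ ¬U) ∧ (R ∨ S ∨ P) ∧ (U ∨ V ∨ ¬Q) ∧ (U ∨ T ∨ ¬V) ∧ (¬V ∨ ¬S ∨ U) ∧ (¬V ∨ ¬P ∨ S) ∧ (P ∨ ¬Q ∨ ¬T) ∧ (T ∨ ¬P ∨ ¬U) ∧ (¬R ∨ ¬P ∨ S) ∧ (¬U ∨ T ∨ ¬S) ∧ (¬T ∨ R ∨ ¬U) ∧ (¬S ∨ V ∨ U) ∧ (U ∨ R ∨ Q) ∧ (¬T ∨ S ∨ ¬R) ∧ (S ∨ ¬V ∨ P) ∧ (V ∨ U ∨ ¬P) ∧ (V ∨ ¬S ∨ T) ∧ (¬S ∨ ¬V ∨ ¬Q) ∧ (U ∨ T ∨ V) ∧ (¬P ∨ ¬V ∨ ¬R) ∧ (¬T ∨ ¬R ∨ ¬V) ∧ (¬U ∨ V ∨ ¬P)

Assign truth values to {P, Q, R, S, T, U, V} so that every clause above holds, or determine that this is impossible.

Branch on V: set V = False.
Branch on Q: set Q = True.
Unit clause (U) forces U = True.
Unit clause (P) forces P = True.
Now (¬P) is unsatisfied and unit — conflict.
That branch fails; take Q = False instead.
Unit clause (P) forces P = True.
Unit clause (¬S) forces S = False.
Unit clause (U) forces U = True.
Now (¬U) is unsatisfied and unit — conflict.
Either choice for Q ends in contradiction.
That branch fails; take V = True instead.
Branch on Q: set Q = True.
Unit clause (P) forces P = True.
Unit clause (U) forces U = True.
Unit clause (¬T) forces T = False.
Now (T) is unsatisfied and unit — conflict.
That branch fails; take Q = False instead.
Unit clause (T) forces T = True.
Unit clause (¬U) forces U = False.
Unit clause (S) forces S = True.
Now (¬S) is unsatisfied and unit — conflict.
Either choice for Q ends in contradiction.
Either choice for V ends in contradiction.

UNSATISFIABLE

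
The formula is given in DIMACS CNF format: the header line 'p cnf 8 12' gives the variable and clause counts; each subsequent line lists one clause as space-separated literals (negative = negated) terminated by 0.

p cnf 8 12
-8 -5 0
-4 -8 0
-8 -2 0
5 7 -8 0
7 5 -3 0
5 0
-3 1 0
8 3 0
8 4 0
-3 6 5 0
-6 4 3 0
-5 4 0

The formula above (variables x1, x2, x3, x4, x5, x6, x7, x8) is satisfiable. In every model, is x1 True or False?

True

Suppose x1 = False.
The clause (x5) is unit, so x5 = True.
The clause (¬x8) is unit, so x8 = False.
The clause (¬x3) is unit, so x3 = False.
But (x3) is also a unit clause — contradiction.
So every satisfying assignment has x1 = True.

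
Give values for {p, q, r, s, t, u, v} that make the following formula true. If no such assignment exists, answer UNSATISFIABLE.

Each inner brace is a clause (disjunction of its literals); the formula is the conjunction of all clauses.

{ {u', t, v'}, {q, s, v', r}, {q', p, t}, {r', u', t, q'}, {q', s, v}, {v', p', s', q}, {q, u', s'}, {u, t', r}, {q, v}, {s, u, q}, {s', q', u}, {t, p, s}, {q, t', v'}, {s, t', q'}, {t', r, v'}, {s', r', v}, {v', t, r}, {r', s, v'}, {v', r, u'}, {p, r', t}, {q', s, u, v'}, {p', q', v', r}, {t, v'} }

p ↦ 1, q ↦ 1, r ↦ 0, s ↦ 1, t ↦ 0, u ↦ 1, v ↦ 0

Case q = 1:
Case p = 1:
Case s = 1:
Unit clause (u) forces u = 1.
Case t = 0:
Unit clause (v') forces v = 0.
Unit clause (r') forces r = 0.
All clauses are satisfied.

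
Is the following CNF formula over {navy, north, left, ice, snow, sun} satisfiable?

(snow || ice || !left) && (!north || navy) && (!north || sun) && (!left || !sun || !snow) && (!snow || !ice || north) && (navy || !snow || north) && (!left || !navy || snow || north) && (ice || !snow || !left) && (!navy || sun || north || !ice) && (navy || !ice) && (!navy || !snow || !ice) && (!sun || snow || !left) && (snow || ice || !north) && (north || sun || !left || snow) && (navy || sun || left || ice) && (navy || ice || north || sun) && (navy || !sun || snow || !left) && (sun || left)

Case north = true:
From the singleton clause (navy), navy = true.
From the singleton clause (sun), sun = true.
Case left = false:
Case snow = false:
From the singleton clause (ice), ice = true.
Every clause now holds.
A satisfying assignment: navy ↦ true,  north ↦ true,  left ↦ false,  ice ↦ true,  snow ↦ false,  sun ↦ true.

Satisfiable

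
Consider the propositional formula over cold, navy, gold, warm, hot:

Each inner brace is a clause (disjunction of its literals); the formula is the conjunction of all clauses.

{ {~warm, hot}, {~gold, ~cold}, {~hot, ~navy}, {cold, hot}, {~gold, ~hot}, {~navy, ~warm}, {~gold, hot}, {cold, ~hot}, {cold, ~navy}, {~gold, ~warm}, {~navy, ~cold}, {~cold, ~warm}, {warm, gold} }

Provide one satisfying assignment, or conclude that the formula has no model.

UNSATISFIABLE

Suppose warm = 0.
From the singleton clause (gold), gold = 1.
From the singleton clause (~cold), cold = 0.
From the singleton clause (hot), hot = 1.
But (~hot) is also a unit clause — contradiction.
That branch fails; take warm = 1 instead.
From the singleton clause (hot), hot = 1.
From the singleton clause (~navy), navy = 0.
From the singleton clause (~gold), gold = 0.
From the singleton clause (cold), cold = 1.
But (~cold) is also a unit clause — contradiction.
Either choice for warm ends in contradiction.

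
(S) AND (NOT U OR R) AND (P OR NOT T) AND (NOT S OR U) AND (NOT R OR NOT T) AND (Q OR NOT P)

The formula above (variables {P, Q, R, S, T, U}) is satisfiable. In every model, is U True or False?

Suppose U = false.
Unit clause (S) forces S = true.
That conflicts with the unit clause (NOT S).
So every satisfying assignment has U = True.

True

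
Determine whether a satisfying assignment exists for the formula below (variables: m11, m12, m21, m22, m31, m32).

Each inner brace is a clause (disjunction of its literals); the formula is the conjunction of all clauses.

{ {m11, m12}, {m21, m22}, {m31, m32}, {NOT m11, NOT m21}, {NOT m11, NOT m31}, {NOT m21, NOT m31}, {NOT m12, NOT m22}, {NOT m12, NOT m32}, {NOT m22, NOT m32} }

Suppose m11 = true.
(NOT m21) alone gives m21 = false.
(m22) alone gives m22 = true.
(NOT m31) alone gives m31 = false.
(m32) alone gives m32 = true.
That conflicts with the unit clause (NOT m32).
Backtrack on m11: now try m11 = false.
(m12) alone gives m12 = true.
(NOT m22) alone gives m22 = false.
(m21) alone gives m21 = true.
(NOT m31) alone gives m31 = false.
(m32) alone gives m32 = true.
That conflicts with the unit clause (NOT m32).
Both values of m11 lead to a conflict.
No assignment satisfies every clause.

No, unsatisfiable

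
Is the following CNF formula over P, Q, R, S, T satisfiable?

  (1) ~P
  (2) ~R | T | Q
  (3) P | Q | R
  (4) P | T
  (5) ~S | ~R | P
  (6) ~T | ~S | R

Yes

The clause (~P) is unit, so P = 0.
The clause (T) is unit, so T = 1.
Try Q = 0.
The clause (R) is unit, so R = 1.
The clause (~S) is unit, so S = 0.
This assignment satisfies each clause.
A satisfying assignment: P: 0,  Q: 0,  R: 1,  S: 0,  T: 1.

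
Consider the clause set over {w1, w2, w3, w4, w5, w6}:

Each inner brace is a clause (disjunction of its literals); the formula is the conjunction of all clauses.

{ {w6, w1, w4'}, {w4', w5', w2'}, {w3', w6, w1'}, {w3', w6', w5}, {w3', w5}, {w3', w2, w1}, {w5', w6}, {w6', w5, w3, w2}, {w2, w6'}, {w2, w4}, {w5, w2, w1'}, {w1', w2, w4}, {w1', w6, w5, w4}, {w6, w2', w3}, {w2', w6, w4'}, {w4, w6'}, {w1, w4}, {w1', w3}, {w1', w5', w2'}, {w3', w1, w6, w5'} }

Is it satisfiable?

Yes

Branch on w3: set w3 = 0.
(w1') alone gives w1 = 0.
(w4) alone gives w4 = 1.
(w6) alone gives w6 = 1.
(w2) alone gives w2 = 1.
(w5') alone gives w5 = 0.
This assignment satisfies each clause.
A satisfying assignment: w1 ↦ 0; w2 ↦ 1; w3 ↦ 0; w4 ↦ 1; w5 ↦ 0; w6 ↦ 1.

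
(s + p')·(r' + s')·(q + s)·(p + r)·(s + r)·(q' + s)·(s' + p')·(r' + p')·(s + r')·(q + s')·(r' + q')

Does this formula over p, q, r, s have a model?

Case s = 1:
(r') alone gives r = 0.
(p) alone gives p = 1.
That conflicts with the unit clause (p').
Backtrack on s: now try s = 0.
(p') alone gives p = 0.
(q) alone gives q = 1.
That conflicts with the unit clause (q').
Either choice for s ends in contradiction.
No assignment satisfies every clause.

Unsatisfiable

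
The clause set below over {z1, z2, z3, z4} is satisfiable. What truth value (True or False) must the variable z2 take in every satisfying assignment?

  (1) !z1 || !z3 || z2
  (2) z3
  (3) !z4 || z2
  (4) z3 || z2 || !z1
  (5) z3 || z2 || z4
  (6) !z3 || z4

Suppose z2 = false.
Unit clause (z3) forces z3 = true.
Unit clause (!z1) forces z1 = false.
Unit clause (!z4) forces z4 = false.
That conflicts with the unit clause (z4).
So every satisfying assignment has z2 = True.

True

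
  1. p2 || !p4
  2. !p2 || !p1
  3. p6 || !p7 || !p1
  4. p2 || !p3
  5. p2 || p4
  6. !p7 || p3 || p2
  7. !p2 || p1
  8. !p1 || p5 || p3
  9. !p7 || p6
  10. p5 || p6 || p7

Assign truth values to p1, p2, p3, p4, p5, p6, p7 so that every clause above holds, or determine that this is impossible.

Try p2 = true.
(!p1) alone gives p1 = false.
That conflicts with the unit clause (p1).
So p2 must be the other value — set p2 = false.
(!p4) alone gives p4 = false.
That conflicts with the unit clause (p4).
Both values of p2 lead to a conflict.

UNSATISFIABLE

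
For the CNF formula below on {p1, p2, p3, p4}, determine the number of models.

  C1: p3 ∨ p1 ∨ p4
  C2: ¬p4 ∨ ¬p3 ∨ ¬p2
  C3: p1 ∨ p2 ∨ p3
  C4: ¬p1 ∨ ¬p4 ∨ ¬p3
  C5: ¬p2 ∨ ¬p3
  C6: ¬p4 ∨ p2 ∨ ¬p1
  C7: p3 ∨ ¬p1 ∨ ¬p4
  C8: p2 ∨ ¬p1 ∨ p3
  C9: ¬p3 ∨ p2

There are 2^4 = 16 truth assignments over (p1, p2, p3, p4).
Check each against the 9 clauses (columns in the order p1, p2, p3, p4):
  F F F F  ✗ fails (p3 ∨ p1 ∨ p4)
  F F F T  ✗ fails (p1 ∨ p2 ∨ p3)
  F F T F  ✗ fails (¬p3 ∨ p2)
  F F T T  ✗ fails (¬p3 ∨ p2)
  F T F F  ✗ fails (p3 ∨ p1 ∨ p4)
  F T F T  ✓ satisfies all
  F T T F  ✗ fails (¬p2 ∨ ¬p3)
  F T T T  ✗ fails (¬p4 ∨ ¬p3 ∨ ¬p2)
  T F F F  ✗ fails (p2 ∨ ¬p1 ∨ p3)
  T F F T  ✗ fails (¬p4 ∨ p2 ∨ ¬p1)
  T F T F  ✗ fails (¬p3 ∨ p2)
  T F T T  ✗ fails (¬p1 ∨ ¬p4 ∨ ¬p3)
  T T F F  ✓ satisfies all
  T T F T  ✗ fails (p3 ∨ ¬p1 ∨ ¬p4)
  T T T F  ✗ fails (¬p2 ∨ ¬p3)
  T T T T  ✗ fails (¬p4 ∨ ¬p3 ∨ ¬p2)
2 of the 16 rows are models.

2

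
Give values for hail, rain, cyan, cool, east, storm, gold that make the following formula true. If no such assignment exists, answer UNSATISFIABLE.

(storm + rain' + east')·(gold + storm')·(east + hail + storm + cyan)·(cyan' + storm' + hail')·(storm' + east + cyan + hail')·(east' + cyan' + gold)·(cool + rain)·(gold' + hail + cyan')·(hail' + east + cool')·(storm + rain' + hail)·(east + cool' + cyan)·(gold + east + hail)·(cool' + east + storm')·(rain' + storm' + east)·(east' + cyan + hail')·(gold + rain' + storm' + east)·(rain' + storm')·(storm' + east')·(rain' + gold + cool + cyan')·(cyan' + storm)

Branch on gold: set gold = 0.
The clause (storm') is unit, so storm = 0.
The clause (cyan') is unit, so cyan = 0.
Branch on rain: set rain = 0.
The clause (cool) is unit, so cool = 1.
The clause (east) is unit, so east = 1.
The clause (hail') is unit, so hail = 0.
All clauses are satisfied.

hail=0,  rain=0,  cyan=0,  cool=1,  east=1,  storm=0,  gold=0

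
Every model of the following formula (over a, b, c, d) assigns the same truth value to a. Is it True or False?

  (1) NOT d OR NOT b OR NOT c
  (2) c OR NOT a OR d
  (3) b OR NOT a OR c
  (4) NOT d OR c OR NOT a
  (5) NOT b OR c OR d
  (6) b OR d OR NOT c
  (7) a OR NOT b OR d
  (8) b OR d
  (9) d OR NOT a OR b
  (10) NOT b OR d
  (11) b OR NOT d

Suppose a = true.
Branch on c: set c = true.
Branch on d: set d = false.
From the singleton clause (b), b = true.
Now (NOT b) is unsatisfied and unit — conflict.
So d must be the other value — set d = true.
From the singleton clause (NOT b), b = false.
Now (b) is unsatisfied and unit — conflict.
Either choice for d ends in contradiction.
So c must be the other value — set c = false.
From the singleton clause (d), d = true.
Now (NOT d) is unsatisfied and unit — conflict.
Either choice for c ends in contradiction.
So every satisfying assignment has a = False.

False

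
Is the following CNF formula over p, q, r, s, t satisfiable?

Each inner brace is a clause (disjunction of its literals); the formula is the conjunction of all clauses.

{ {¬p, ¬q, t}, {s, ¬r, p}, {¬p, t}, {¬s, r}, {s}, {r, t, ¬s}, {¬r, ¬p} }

Yes

Unit clause (s) forces s = True.
Unit clause (r) forces r = True.
Unit clause (¬p) forces p = False.
No clause remains; q, t are free.
A satisfying assignment: p ↦ False,  q ↦ True,  r ↦ True,  s ↦ True,  t ↦ True.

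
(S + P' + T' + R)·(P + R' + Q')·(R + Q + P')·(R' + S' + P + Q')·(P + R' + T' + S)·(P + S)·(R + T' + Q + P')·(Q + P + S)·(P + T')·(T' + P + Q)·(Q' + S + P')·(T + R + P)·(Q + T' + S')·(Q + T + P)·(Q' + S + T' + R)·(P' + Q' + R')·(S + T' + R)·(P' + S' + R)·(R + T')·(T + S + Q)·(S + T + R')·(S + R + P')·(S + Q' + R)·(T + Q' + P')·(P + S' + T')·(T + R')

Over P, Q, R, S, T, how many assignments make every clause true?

1

There are 2^5 = 32 truth assignments over (P, Q, R, S, T).
Split on P. With P = 1, the clauses containing P are satisfied and P' drops from the rest; 1 of the 2^4 = 16 assignments to the other variables satisfy what remains.
With P = 0, by the same count on the reduced clause set, 0 assignments work.
(One model: P=T, Q=F, R=T, S=F, T=T.)
Total: 1 + 0 = 1.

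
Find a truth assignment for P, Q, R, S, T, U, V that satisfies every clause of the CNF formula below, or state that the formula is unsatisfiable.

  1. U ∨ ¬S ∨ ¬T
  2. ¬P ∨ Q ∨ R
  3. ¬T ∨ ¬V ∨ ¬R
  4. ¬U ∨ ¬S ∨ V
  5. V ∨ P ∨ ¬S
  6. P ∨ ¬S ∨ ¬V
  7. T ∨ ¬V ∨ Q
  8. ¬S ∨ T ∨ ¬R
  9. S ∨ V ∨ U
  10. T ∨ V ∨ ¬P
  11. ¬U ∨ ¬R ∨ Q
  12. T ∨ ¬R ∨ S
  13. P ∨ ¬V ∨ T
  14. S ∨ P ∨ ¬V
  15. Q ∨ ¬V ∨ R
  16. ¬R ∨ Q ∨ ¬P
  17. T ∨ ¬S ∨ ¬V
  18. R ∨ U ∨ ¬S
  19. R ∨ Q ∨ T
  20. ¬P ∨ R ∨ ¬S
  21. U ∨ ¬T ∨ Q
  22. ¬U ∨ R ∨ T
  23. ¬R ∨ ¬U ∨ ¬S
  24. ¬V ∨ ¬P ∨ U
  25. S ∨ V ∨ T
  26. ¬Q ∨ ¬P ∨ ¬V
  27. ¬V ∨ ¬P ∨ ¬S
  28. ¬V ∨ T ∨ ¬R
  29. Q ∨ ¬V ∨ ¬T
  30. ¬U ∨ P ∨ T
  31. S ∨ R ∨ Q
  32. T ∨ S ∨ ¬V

Suppose U = True.
Suppose S = False.
Suppose R = True.
From the singleton clause (Q), Q = True.
From the singleton clause (T), T = True.
From the singleton clause (¬V), V = False.
Every clause is now satisfied; P is unconstrained.

P: True, Q: True, R: True, S: False, T: True, U: True, V: False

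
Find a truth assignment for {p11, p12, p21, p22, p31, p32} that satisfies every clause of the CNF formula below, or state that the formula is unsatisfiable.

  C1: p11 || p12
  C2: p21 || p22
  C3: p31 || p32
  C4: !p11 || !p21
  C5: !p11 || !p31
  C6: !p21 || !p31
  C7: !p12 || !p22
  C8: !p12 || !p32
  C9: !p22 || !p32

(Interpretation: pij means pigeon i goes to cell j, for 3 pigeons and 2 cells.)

Case p11 = true:
(!p21) alone gives p21 = false.
(p22) alone gives p22 = true.
(!p31) alone gives p31 = false.
(p32) alone gives p32 = true.
But (!p32) is also a unit clause — contradiction.
Undo p11 and try p11 = false.
(p12) alone gives p12 = true.
(!p22) alone gives p22 = false.
(p21) alone gives p21 = true.
(!p31) alone gives p31 = false.
(p32) alone gives p32 = true.
But (!p32) is also a unit clause — contradiction.
Neither p11 = true nor p11 = false works.

UNSATISFIABLE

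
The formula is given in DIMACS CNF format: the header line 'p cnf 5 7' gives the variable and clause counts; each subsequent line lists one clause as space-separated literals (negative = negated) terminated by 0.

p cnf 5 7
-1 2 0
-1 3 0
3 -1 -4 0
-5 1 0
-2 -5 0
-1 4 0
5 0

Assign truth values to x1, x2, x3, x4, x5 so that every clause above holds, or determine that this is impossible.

Unit clause (x5) forces x5 = True.
Unit clause (x1) forces x1 = True.
Unit clause (x2) forces x2 = True.
Now (¬x2) is unsatisfied and unit — conflict.

UNSATISFIABLE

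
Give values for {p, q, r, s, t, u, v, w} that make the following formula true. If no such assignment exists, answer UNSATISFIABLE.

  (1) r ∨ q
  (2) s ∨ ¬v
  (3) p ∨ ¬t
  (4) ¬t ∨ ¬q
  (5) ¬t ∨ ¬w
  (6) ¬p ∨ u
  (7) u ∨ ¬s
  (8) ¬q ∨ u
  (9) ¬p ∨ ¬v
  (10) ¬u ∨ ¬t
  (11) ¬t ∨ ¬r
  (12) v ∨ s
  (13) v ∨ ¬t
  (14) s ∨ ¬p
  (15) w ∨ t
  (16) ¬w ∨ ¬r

Case r = False:
Unit clause (q) forces q = True.
Unit clause (¬t) forces t = False.
Unit clause (u) forces u = True.
Unit clause (w) forces w = True.
Case s = True:
Case p = True:
Unit clause (¬v) forces v = False.
Every clause now holds.

p: True; q: True; r: False; s: True; t: False; u: True; v: False; w: True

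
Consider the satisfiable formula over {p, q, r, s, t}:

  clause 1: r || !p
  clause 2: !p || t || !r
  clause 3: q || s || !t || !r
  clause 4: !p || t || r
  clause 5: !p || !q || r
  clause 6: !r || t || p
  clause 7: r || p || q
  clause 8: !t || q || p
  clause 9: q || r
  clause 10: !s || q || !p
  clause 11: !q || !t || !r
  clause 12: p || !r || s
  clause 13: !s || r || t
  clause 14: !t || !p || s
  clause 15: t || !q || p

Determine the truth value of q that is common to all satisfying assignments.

Suppose q = false.
The clause (r) is unit, so r = true.
Case p = false:
The clause (t) is unit, so t = true.
That conflicts with the unit clause (!t).
Backtrack on p: now try p = true.
The clause (t) is unit, so t = true.
The clause (s) is unit, so s = true.
That conflicts with the unit clause (!s).
Both values of p lead to a conflict.
So every satisfying assignment has q = True.

True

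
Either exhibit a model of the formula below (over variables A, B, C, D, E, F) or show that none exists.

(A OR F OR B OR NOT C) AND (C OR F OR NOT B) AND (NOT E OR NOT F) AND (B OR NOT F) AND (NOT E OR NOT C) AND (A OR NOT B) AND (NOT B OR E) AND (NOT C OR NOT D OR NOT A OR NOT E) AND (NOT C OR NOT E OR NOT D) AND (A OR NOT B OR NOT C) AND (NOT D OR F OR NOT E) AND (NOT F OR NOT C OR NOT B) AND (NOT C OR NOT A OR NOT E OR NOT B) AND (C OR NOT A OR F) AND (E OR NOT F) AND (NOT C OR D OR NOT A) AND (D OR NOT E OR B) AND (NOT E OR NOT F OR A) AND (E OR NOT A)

A ↦ false; B ↦ false; C ↦ false; D ↦ false; E ↦ false; F ↦ false

Case E = false:
From the singleton clause (NOT B), B = false.
From the singleton clause (NOT F), F = false.
From the singleton clause (NOT A), A = false.
From the singleton clause (NOT C), C = false.
Every clause is now satisfied; D is unconstrained.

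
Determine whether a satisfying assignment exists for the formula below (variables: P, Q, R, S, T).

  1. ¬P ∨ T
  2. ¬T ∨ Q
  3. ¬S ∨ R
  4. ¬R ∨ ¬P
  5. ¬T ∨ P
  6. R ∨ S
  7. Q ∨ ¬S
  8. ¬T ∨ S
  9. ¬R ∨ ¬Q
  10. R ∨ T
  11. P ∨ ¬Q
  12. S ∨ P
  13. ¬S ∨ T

Suppose P = False.
(¬T) alone gives T = False.
(R) alone gives R = True.
(¬Q) alone gives Q = False.
(¬S) alone gives S = False.
That conflicts with the unit clause (S).
Undo P and try P = True.
(T) alone gives T = True.
(Q) alone gives Q = True.
(¬R) alone gives R = False.
(¬S) alone gives S = False.
That conflicts with the unit clause (S).
Either choice for P ends in contradiction.
No assignment satisfies every clause.

No, unsatisfiable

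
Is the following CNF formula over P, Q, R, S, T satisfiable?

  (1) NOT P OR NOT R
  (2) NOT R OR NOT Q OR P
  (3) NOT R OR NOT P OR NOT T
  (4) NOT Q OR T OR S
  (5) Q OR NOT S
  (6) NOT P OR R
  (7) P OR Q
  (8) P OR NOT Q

Unsatisfiable

Try P = false.
Unit clause (Q) forces Q = true.
But (NOT Q) is also a unit clause — contradiction.
So P must be the other value — set P = true.
Unit clause (NOT R) forces R = false.
But (R) is also a unit clause — contradiction.
Either choice for P ends in contradiction.
No assignment satisfies every clause.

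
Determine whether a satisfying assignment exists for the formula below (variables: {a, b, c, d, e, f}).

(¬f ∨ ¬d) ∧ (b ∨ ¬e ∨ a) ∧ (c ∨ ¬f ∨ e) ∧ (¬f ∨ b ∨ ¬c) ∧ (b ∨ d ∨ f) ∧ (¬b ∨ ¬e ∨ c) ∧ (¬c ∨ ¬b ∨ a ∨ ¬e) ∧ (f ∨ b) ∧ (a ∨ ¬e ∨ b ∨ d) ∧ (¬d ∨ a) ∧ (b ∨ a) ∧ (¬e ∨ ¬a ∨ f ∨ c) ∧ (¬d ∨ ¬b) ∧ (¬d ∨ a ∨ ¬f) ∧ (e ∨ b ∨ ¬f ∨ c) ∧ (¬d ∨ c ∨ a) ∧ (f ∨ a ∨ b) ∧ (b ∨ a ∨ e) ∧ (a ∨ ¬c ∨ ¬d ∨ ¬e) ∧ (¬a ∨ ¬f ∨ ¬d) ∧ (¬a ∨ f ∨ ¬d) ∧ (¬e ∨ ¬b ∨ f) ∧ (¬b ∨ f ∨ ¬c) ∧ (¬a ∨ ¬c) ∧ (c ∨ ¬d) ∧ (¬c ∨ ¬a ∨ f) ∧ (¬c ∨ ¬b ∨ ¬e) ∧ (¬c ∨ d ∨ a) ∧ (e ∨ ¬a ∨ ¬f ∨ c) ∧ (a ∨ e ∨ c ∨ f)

Satisfiable

Suppose f = True.
Unit clause (¬d) forces d = False.
Suppose c = False.
Unit clause (e) forces e = True.
Unit clause (¬b) forces b = False.
Unit clause (a) forces a = True.
All clauses are satisfied.
A satisfying assignment: a: True; b: False; c: False; d: False; e: True; f: True.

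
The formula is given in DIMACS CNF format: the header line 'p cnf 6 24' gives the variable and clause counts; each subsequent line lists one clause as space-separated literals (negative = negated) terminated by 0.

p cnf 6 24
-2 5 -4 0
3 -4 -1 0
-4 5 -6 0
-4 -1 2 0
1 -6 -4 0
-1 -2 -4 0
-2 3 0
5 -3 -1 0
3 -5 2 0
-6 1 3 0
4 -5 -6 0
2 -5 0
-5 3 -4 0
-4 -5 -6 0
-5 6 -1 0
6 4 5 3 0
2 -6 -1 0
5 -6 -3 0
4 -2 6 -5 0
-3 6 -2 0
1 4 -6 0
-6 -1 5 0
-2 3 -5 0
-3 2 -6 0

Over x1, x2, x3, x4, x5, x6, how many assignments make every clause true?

There are 2^6 = 64 truth assignments over (x1, x2, x3, x4, x5, x6).
Split on x2. With x2 = True, the clauses containing x2 are satisfied and ¬x2 drops from the rest; 0 of the 2^5 = 32 assignments to the other variables satisfy what remains.
With x2 = False, by the same count on the reduced clause set, 3 assignments work.
(One model: x1=F, x2=F, x3=F, x4=T, x5=F, x6=F.)
Total: 0 + 3 = 3.

3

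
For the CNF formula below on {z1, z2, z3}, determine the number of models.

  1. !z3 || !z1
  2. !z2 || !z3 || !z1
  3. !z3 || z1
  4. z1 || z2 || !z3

4

There are 2^3 = 8 truth assignments over (z1, z2, z3).
Check each against the 4 clauses (columns in the order z1, z2, z3):
  F F F  ✓ satisfies all
  F F T  ✗ fails (!z3 || z1)
  F T F  ✓ satisfies all
  F T T  ✗ fails (!z3 || z1)
  T F F  ✓ satisfies all
  T F T  ✗ fails (!z3 || !z1)
  T T F  ✓ satisfies all
  T T T  ✗ fails (!z3 || !z1)
4 of the 8 rows are models.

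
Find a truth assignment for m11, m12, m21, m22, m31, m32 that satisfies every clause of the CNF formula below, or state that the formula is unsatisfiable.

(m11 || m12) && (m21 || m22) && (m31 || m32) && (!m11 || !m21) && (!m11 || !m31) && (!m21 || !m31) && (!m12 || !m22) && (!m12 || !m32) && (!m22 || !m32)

Case m11 = true:
From the singleton clause (!m21), m21 = false.
From the singleton clause (m22), m22 = true.
From the singleton clause (!m31), m31 = false.
From the singleton clause (m32), m32 = true.
That conflicts with the unit clause (!m32).
Undo m11 and try m11 = false.
From the singleton clause (m12), m12 = true.
From the singleton clause (!m22), m22 = false.
From the singleton clause (m21), m21 = true.
From the singleton clause (!m31), m31 = false.
From the singleton clause (m32), m32 = true.
That conflicts with the unit clause (!m32).
Neither m11 = true nor m11 = false works.

UNSATISFIABLE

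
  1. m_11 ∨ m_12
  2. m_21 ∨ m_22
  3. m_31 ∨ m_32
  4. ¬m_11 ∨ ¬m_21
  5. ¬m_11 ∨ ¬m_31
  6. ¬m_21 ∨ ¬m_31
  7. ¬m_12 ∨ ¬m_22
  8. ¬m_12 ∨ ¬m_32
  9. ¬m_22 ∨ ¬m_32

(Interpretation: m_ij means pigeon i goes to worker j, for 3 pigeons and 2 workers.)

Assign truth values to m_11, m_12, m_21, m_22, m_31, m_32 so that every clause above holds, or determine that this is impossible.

UNSATISFIABLE

Branch on m_11: set m_11 = True.
The clause (¬m_21) is unit, so m_21 = False.
The clause (m_22) is unit, so m_22 = True.
The clause (¬m_31) is unit, so m_31 = False.
The clause (m_32) is unit, so m_32 = True.
That conflicts with the unit clause (¬m_32).
So m_11 must be the other value — set m_11 = False.
The clause (m_12) is unit, so m_12 = True.
The clause (¬m_22) is unit, so m_22 = False.
The clause (m_21) is unit, so m_21 = True.
The clause (¬m_31) is unit, so m_31 = False.
The clause (m_32) is unit, so m_32 = True.
That conflicts with the unit clause (¬m_32).
Both values of m_11 lead to a conflict.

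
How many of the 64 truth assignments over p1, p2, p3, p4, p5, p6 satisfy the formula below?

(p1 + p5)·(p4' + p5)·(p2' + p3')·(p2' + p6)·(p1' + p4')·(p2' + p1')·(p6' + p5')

10

There are 2^6 = 64 truth assignments over (p1, p2, p3, p4, p5, p6).
Split on p6. With p6 = 1, the clauses containing p6 are satisfied and p6' drops from the rest; 2 of the 2^5 = 32 assignments to the other variables satisfy what remains.
With p6 = 0, by the same count on the reduced clause set, 8 assignments work.
Total: 2 + 8 = 10.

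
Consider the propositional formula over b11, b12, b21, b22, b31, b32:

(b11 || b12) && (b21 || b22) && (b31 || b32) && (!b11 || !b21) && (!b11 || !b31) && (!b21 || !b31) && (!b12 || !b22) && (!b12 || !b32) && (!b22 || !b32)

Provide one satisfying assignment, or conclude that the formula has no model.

UNSATISFIABLE

Try b11 = true.
(!b21) alone gives b21 = false.
(b22) alone gives b22 = true.
(!b31) alone gives b31 = false.
(b32) alone gives b32 = true.
But (!b32) is also a unit clause — contradiction.
Backtrack on b11: now try b11 = false.
(b12) alone gives b12 = true.
(!b22) alone gives b22 = false.
(b21) alone gives b21 = true.
(!b31) alone gives b31 = false.
(b32) alone gives b32 = true.
But (!b32) is also a unit clause — contradiction.
Both values of b11 lead to a conflict.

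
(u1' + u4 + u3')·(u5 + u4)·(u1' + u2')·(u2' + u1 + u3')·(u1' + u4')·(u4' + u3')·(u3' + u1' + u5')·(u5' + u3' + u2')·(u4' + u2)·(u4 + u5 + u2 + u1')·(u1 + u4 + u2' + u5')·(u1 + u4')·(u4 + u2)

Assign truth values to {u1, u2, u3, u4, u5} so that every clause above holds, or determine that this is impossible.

UNSATISFIABLE

Branch on u5: set u5 = 1.
Branch on u1: set u1 = 0.
Unit clause (u4') forces u4 = 0.
Unit clause (u2') forces u2 = 0.
Now (u2) is unsatisfied and unit — conflict.
Undo u1 and try u1 = 1.
Unit clause (u2') forces u2 = 0.
Unit clause (u4') forces u4 = 0.
Now (u4) is unsatisfied and unit — conflict.
Neither u1 = 1 nor u1 = 0 works.
Undo u5 and try u5 = 0.
Unit clause (u4) forces u4 = 1.
Unit clause (u1') forces u1 = 0.
Now (u1) is unsatisfied and unit — conflict.
Neither u5 = 1 nor u5 = 0 works.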